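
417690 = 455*918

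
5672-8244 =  - 2572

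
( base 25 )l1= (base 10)526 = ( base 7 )1351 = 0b1000001110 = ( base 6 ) 2234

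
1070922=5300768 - 4229846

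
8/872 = 1/109 = 0.01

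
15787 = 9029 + 6758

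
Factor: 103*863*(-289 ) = -17^2*103^1*863^1= - 25688921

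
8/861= 8/861 = 0.01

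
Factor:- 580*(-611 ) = 354380 = 2^2*5^1*13^1*29^1 * 47^1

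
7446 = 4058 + 3388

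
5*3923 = 19615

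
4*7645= 30580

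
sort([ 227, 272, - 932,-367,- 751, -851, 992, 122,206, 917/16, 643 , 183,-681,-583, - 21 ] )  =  [ - 932,-851, - 751 , - 681, - 583, - 367,-21  ,  917/16, 122, 183, 206, 227, 272 , 643,992]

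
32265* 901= 29070765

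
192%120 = 72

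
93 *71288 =6629784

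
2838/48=473/8 = 59.12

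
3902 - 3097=805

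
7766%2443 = 437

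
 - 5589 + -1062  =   - 6651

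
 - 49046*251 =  - 12310546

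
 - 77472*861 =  - 66703392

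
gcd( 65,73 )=1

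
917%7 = 0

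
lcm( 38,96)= 1824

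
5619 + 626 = 6245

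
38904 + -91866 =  - 52962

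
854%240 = 134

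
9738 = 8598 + 1140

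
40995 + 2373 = 43368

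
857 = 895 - 38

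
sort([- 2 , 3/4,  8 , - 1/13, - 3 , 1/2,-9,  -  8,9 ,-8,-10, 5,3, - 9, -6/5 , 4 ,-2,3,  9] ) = [  -  10,  -  9 , - 9, -8, - 8 ,-3, - 2, - 2,-6/5,-1/13, 1/2, 3/4 , 3 , 3, 4 , 5 , 8, 9, 9]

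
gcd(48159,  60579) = 9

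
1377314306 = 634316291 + 742998015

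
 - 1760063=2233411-3993474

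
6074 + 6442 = 12516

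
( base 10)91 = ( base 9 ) 111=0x5B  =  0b1011011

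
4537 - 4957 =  - 420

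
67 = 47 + 20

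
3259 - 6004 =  - 2745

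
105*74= 7770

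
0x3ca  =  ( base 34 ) SI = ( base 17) 361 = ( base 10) 970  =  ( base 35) rp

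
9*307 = 2763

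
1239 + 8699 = 9938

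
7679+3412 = 11091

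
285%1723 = 285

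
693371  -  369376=323995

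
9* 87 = 783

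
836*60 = 50160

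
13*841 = 10933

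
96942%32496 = 31950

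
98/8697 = 98/8697 = 0.01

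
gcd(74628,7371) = 27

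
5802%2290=1222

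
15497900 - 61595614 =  - 46097714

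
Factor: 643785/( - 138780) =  - 2^(-2)* 3^(-2)*167^1 = -167/36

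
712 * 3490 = 2484880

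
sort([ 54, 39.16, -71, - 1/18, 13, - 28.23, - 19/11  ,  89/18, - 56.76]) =[ - 71 , - 56.76, - 28.23, - 19/11,- 1/18,  89/18 , 13,39.16, 54 ]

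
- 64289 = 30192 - 94481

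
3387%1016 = 339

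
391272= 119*3288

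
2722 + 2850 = 5572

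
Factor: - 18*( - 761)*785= 10752930 =2^1 * 3^2*5^1*157^1*761^1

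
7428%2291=555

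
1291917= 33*39149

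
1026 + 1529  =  2555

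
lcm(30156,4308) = 30156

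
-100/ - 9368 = 25/2342   =  0.01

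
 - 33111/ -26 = 2547/2 = 1273.50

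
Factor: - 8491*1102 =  - 9357082 = -2^1 * 7^1 * 19^1*29^1*1213^1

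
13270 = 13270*1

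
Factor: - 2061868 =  - 2^2 *499^1 * 1033^1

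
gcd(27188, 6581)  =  1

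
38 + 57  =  95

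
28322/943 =28322/943 = 30.03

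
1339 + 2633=3972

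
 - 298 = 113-411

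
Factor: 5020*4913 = 24663260 = 2^2 * 5^1 * 17^3* 251^1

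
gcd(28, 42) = 14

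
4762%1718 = 1326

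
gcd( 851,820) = 1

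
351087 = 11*31917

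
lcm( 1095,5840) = 17520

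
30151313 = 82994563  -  52843250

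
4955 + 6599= 11554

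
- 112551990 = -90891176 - 21660814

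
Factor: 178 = 2^1*89^1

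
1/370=1/370 = 0.00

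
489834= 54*9071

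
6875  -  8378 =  - 1503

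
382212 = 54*7078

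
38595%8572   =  4307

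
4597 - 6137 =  - 1540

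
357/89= 4  +  1/89 = 4.01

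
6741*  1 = 6741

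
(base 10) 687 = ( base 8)1257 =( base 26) 10b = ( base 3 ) 221110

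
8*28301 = 226408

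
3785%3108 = 677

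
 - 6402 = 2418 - 8820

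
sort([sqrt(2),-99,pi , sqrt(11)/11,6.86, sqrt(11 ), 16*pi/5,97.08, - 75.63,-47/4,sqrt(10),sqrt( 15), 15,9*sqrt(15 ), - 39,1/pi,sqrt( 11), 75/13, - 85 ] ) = [ - 99,-85,-75.63, - 39, - 47/4, sqrt (11)/11,1/pi, sqrt (2 ), pi, sqrt(10 ), sqrt(11), sqrt(11),sqrt( 15),75/13, 6.86 , 16*pi/5, 15, 9*sqrt(  15 ), 97.08]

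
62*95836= 5941832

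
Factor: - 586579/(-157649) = 7^2*11971^1*157649^(-1 )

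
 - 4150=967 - 5117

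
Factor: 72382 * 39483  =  2857858506  =  2^1*3^2*41^1*107^1 * 36191^1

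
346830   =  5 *69366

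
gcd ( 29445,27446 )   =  1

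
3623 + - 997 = 2626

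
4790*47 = 225130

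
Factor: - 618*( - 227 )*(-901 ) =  - 2^1*3^1 * 17^1*53^1 * 103^1 * 227^1 = - 126397686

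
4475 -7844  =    -  3369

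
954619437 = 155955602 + 798663835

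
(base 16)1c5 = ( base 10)453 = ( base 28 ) G5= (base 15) 203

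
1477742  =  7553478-6075736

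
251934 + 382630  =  634564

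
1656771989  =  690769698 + 966002291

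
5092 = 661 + 4431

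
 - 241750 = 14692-256442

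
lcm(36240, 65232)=326160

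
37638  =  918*41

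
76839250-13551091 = 63288159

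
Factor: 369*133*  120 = 5889240 = 2^3*3^3*5^1*7^1 * 19^1 * 41^1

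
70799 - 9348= 61451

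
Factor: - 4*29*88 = -2^5*11^1*29^1 = - 10208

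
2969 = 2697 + 272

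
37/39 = 37/39=0.95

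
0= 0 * 63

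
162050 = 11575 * 14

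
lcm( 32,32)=32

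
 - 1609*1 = - 1609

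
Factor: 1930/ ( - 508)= - 2^(  -  1)*5^1*127^( - 1)*193^1 = - 965/254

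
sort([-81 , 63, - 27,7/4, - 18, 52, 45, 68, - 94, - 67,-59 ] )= [ - 94, - 81, - 67,  -  59, - 27, - 18, 7/4, 45,52,  63, 68 ] 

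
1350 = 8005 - 6655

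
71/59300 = 71/59300 = 0.00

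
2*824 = 1648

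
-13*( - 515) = 6695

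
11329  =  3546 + 7783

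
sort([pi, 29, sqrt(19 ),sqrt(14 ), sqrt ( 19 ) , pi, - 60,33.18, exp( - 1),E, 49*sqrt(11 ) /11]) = [ - 60, exp( - 1),E, pi , pi , sqrt( 14 ),sqrt(19), sqrt(19 ) , 49*sqrt( 11) /11, 29 , 33.18]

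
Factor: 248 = 2^3 *31^1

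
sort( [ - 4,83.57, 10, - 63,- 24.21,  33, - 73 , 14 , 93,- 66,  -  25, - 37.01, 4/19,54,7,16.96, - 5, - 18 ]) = [  -  73, - 66, - 63,- 37.01 , - 25, -24.21,-18, -5, - 4, 4/19, 7, 10,14,16.96,33,54,  83.57,93]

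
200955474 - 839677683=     -  638722209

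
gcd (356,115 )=1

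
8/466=4/233 = 0.02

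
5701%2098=1505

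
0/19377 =0 = 0.00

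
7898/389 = 7898/389= 20.30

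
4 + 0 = 4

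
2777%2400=377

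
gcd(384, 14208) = 384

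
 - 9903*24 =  - 237672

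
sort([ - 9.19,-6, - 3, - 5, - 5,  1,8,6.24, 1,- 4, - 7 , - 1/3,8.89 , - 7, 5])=[-9.19, - 7, - 7,-6,- 5, - 5, - 4, - 3, - 1/3,1,1,5,6.24,8,  8.89]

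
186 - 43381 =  - 43195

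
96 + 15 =111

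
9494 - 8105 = 1389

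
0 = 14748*0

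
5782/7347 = 5782/7347 = 0.79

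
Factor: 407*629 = 11^1*17^1 * 37^2 = 256003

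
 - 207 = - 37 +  - 170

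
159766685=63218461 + 96548224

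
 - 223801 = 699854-923655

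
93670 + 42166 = 135836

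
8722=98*89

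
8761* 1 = 8761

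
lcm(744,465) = 3720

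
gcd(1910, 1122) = 2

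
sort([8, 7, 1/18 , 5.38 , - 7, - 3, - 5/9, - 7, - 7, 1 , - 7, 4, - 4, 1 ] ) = [ - 7, - 7, - 7, - 7,  -  4, - 3 , - 5/9, 1/18,1,1, 4, 5.38, 7, 8]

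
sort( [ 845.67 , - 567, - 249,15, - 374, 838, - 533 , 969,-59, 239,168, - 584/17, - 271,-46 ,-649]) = [ - 649, - 567, - 533, - 374 , - 271,-249, - 59, - 46, - 584/17,15,168,239 , 838, 845.67,969 ] 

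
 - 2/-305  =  2/305 = 0.01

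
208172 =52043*4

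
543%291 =252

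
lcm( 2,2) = 2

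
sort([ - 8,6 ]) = [-8,6 ]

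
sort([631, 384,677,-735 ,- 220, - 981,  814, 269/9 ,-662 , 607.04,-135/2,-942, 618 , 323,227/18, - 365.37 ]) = [-981,- 942,-735, -662,-365.37  , - 220, - 135/2,227/18, 269/9,323, 384, 607.04, 618,  631,677,814]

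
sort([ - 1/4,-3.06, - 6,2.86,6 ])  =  [ - 6, - 3.06, - 1/4, 2.86 , 6] 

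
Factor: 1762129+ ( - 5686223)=  -  2^1*43^1*103^1*443^1 = -3924094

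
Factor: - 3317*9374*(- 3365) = 2^1*5^1*31^1*43^1 * 107^1*109^1 * 673^1 = 104629822670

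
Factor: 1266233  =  67^1*18899^1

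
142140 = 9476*15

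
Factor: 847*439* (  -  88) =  - 2^3*7^1*11^3*439^1 = -32721304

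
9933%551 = 15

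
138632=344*403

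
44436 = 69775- 25339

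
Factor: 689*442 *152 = 2^4 * 13^2*17^1 * 19^1*53^1 = 46289776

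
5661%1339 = 305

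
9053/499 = 18 + 71/499 = 18.14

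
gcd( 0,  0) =0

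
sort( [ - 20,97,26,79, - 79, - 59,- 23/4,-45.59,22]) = [ - 79,-59, -45.59, - 20, -23/4,22,26,79,97] 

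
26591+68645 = 95236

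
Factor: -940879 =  - 940879^1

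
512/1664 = 4/13 = 0.31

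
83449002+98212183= 181661185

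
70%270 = 70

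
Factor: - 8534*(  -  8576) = 2^8*17^1 * 67^1*251^1 = 73187584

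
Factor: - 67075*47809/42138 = -2^ (- 1)*3^(-2 ) * 5^2*2341^( - 1 )*2683^1*47809^1 = - 3206788675/42138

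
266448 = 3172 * 84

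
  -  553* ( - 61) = 33733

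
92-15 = 77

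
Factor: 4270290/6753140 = 2^( - 1 ) * 3^1*59^( - 2)*97^(  -  1)*137^1 * 1039^1=427029/675314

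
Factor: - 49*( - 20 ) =2^2*5^1*7^2 = 980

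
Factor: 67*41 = 2747= 41^1*67^1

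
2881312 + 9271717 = 12153029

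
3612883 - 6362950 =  - 2750067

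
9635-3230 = 6405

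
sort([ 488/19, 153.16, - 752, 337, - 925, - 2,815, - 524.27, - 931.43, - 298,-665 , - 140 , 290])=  [-931.43, - 925, - 752, - 665 , - 524.27, - 298, - 140, - 2,488/19,153.16 , 290 , 337 , 815]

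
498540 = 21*23740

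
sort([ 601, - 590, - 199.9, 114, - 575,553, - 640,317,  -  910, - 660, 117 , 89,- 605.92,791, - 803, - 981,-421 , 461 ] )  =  [ - 981, - 910,  -  803, - 660 , - 640, - 605.92, - 590, - 575, - 421, - 199.9, 89,114,117,317,461, 553,601,791]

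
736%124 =116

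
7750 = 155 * 50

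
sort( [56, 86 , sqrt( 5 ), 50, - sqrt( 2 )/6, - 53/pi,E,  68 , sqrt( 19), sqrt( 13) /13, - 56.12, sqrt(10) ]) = [ - 56.12, - 53/pi, - sqrt( 2)/6,sqrt(13) /13, sqrt( 5) , E , sqrt( 10 ),sqrt( 19 ), 50,56,68,86]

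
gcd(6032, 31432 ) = 8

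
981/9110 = 981/9110=   0.11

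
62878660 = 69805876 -6927216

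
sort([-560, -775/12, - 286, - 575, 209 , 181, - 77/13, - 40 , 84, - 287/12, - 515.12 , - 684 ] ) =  [  -  684 , - 575, - 560,-515.12, - 286, - 775/12, - 40 , - 287/12, - 77/13, 84, 181,209] 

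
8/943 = 8/943 = 0.01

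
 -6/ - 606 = 1/101 = 0.01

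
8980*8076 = 72522480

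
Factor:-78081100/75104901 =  - 2^2*3^( - 4 )*5^2*37^1*47^1*229^ ( - 1)*449^1*4049^ ( - 1) 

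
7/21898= 7/21898 = 0.00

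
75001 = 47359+27642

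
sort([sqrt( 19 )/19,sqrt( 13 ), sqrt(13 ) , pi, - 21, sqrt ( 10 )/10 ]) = [ - 21,sqrt(19 )/19,sqrt( 10) /10, pi, sqrt (13) , sqrt( 13 ) ] 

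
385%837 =385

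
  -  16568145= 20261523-36829668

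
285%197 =88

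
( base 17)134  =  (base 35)9t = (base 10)344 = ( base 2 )101011000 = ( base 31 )B3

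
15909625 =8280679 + 7628946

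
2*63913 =127826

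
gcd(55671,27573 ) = 21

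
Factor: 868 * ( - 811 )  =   - 703948 = - 2^2*7^1 * 31^1*811^1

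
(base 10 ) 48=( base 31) 1H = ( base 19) 2A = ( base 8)60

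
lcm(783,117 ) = 10179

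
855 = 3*285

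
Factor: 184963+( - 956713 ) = -2^1 * 3^2*5^3*7^3 = - 771750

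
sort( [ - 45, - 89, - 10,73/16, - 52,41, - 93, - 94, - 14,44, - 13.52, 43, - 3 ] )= [ -94, - 93,-89, - 52, - 45,-14, - 13.52,- 10,- 3,73/16 , 41,43,44]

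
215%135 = 80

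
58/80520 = 29/40260=0.00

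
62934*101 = 6356334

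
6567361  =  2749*2389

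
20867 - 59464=-38597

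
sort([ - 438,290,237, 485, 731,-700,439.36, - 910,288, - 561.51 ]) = [-910, -700,- 561.51,  -  438, 237,288, 290,439.36, 485, 731] 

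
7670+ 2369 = 10039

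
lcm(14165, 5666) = 28330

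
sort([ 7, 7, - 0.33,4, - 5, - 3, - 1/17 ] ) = [ - 5, - 3, - 0.33, - 1/17, 4 , 7, 7]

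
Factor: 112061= 112061^1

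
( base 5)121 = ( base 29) 17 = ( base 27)19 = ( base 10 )36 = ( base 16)24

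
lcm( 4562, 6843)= 13686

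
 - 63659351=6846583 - 70505934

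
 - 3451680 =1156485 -4608165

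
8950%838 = 570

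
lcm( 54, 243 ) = 486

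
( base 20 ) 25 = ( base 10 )45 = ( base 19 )27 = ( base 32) 1D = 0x2D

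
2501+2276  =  4777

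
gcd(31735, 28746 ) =1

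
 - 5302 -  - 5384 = 82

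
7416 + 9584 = 17000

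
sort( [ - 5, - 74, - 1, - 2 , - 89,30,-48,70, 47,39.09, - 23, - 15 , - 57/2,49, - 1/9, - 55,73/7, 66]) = [ - 89, - 74, - 55,- 48,- 57/2, - 23,-15, - 5, - 2, - 1 , - 1/9,73/7, 30, 39.09, 47, 49,66,70]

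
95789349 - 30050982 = 65738367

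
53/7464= 53/7464 = 0.01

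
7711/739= 10 + 321/739 = 10.43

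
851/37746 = 851/37746=0.02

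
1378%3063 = 1378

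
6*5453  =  32718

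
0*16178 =0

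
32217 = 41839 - 9622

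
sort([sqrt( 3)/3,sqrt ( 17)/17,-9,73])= [-9, sqrt(17 )/17 , sqrt (3)/3, 73]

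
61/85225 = 61/85225 = 0.00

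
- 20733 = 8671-29404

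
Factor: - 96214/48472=-2^(-2)*83^( - 1)*659^1 = - 659/332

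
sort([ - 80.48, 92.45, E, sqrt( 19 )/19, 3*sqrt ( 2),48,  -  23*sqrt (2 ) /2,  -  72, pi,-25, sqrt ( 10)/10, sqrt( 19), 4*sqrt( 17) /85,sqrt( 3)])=[-80.48, - 72, - 25, - 23* sqrt( 2)/2,4 * sqrt( 17)/85,sqrt( 19)/19, sqrt( 10 )/10, sqrt(3),E, pi, 3*sqrt(2),sqrt( 19 ),48,92.45 ]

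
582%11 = 10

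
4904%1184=168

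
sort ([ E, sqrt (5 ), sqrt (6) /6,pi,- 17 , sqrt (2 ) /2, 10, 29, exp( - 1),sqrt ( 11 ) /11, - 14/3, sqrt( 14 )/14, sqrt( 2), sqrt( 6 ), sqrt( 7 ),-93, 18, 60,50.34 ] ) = [-93,-17, - 14/3, sqrt( 14 )/14, sqrt( 11)/11, exp( - 1), sqrt (6) /6,sqrt( 2)/2, sqrt(2 ), sqrt( 5), sqrt(6),sqrt( 7),  E  ,  pi, 10, 18,  29,50.34, 60]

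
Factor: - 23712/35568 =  - 2/3 = - 2^1*3^( - 1 ) 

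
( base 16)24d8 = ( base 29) b67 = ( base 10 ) 9432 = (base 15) 2BDC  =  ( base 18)1b20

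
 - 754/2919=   -  1  +  2165/2919 = - 0.26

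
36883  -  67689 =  - 30806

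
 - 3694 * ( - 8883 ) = 32813802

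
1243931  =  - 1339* ( - 929 )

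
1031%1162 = 1031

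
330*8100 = 2673000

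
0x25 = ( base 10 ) 37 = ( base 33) 14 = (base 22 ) 1f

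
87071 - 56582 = 30489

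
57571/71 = 57571/71=810.86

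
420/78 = 70/13=5.38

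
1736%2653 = 1736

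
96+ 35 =131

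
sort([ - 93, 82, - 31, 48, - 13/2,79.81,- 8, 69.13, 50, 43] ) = [  -  93, - 31,  -  8, - 13/2, 43 , 48, 50,69.13,79.81, 82 ] 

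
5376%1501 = 873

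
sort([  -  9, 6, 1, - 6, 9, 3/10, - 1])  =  [ - 9, - 6,  -  1, 3/10,1, 6, 9 ]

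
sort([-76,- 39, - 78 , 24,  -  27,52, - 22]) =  [-78,-76, - 39, -27, - 22,24,52]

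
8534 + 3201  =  11735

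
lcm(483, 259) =17871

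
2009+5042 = 7051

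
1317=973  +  344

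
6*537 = 3222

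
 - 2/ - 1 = 2/1 = 2.00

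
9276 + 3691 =12967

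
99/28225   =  99/28225 = 0.00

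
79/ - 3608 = -79/3608 = - 0.02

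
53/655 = 53/655 =0.08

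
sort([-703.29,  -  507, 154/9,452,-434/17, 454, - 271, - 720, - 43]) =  [ - 720, - 703.29, - 507, - 271, - 43 , - 434/17,154/9,452,454]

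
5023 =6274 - 1251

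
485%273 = 212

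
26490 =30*883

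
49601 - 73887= - 24286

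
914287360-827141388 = 87145972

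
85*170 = 14450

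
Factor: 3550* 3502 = 12432100 =2^2 * 5^2*17^1*71^1*103^1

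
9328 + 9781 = 19109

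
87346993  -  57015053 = 30331940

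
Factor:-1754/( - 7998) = 3^( - 1 )*31^ ( - 1)*43^ ( - 1)*877^1 = 877/3999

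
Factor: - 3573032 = -2^3*29^1*15401^1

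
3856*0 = 0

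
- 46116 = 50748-96864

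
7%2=1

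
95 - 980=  - 885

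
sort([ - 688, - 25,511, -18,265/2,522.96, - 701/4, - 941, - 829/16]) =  [ -941,-688, - 701/4 , - 829/16, - 25, - 18,265/2,511, 522.96 ] 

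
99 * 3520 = 348480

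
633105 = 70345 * 9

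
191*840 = 160440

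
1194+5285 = 6479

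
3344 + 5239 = 8583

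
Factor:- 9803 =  - 9803^1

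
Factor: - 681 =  - 3^1 * 227^1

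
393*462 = 181566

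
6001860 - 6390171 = -388311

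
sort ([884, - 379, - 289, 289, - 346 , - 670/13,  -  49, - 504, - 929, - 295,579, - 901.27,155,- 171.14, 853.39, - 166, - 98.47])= [-929 , - 901.27  ,- 504, - 379 , - 346, - 295, - 289, - 171.14, - 166, - 98.47, - 670/13, - 49 , 155,289, 579, 853.39,884]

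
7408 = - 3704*( - 2 ) 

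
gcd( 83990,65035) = 5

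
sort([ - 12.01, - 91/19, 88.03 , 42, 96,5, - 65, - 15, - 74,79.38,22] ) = [ - 74, - 65, -15, - 12.01, - 91/19, 5,22,42,79.38,88.03,96]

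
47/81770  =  47/81770 =0.00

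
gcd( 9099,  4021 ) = 1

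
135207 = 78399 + 56808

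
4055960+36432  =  4092392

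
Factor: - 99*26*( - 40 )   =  102960 = 2^4*3^2*5^1*11^1*13^1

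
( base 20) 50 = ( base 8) 144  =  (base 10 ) 100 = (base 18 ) 5A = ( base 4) 1210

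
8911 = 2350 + 6561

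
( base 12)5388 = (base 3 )110120212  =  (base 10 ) 9176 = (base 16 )23d8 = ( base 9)13525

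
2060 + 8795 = 10855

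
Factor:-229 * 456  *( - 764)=79779936 = 2^5*3^1*19^1 * 191^1 * 229^1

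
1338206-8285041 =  - 6946835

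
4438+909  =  5347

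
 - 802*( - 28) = 22456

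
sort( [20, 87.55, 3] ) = [3,20,87.55]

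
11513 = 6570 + 4943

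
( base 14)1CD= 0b101111001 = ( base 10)377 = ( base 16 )179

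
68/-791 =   -  1 + 723/791 = - 0.09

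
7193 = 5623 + 1570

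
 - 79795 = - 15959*5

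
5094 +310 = 5404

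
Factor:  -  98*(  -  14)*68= 93296 = 2^4*7^3*17^1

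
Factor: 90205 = 5^1*18041^1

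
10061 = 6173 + 3888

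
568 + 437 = 1005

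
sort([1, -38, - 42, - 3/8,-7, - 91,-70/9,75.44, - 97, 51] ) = [-97, - 91, - 42 ,  -  38, - 70/9 , - 7, - 3/8, 1,51,75.44]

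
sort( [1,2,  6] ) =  [ 1,2,6] 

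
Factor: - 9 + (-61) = -2^1*5^1*7^1   =  - 70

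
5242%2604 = 34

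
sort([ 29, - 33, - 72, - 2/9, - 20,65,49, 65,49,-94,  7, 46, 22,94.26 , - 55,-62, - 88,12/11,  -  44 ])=[ - 94, - 88, -72, - 62,-55, - 44,-33 , - 20, - 2/9,12/11, 7,22,  29, 46, 49,  49,65,65,94.26] 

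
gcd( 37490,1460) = 10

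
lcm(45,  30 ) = 90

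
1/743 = 1/743 = 0.00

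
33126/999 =11042/333 = 33.16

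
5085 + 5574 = 10659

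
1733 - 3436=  - 1703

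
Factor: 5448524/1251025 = 2^2*5^(  -  2 )*163^( - 1)*307^( - 1)*1362131^1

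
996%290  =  126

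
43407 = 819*53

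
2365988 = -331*( - 7148)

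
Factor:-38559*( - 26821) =1034190939 = 3^1 * 12853^1*26821^1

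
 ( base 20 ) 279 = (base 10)949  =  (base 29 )13L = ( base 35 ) r4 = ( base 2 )1110110101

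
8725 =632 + 8093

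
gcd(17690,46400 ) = 290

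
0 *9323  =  0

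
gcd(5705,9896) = 1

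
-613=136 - 749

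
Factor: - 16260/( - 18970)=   2^1  *  3^1 * 7^( - 1)=   6/7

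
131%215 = 131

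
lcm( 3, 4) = 12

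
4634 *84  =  389256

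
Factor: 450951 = 3^1*191^1*787^1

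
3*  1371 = 4113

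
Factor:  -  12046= - 2^1*19^1*317^1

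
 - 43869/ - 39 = 14623/13= 1124.85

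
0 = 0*2160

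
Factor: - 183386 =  - 2^1* 7^1*13099^1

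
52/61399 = 4/4723  =  0.00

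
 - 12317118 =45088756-57405874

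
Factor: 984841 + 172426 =89^1 * 13003^1 = 1157267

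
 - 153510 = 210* (-731 )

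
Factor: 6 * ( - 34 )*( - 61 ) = 2^2 * 3^1 * 17^1 * 61^1  =  12444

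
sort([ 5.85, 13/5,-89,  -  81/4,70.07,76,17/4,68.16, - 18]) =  [ - 89,-81/4, - 18, 13/5, 17/4,5.85,68.16, 70.07, 76]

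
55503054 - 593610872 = -538107818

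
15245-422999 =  - 407754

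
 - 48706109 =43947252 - 92653361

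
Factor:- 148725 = - 3^2*5^2*661^1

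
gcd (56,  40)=8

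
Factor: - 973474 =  - 2^1*233^1*2089^1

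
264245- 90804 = 173441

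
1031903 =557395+474508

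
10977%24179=10977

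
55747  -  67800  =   - 12053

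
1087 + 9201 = 10288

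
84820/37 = 84820/37 = 2292.43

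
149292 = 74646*2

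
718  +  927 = 1645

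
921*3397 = 3128637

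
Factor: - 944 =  - 2^4*59^1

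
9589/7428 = 1+2161/7428 = 1.29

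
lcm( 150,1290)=6450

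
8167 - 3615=4552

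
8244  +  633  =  8877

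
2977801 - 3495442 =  - 517641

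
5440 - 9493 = - 4053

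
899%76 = 63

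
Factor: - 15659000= - 2^3*5^3*7^1 * 2237^1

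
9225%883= 395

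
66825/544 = 66825/544=122.84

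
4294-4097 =197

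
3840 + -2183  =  1657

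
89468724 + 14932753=104401477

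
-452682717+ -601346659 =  - 1054029376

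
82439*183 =15086337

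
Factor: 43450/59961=2^1*3^( - 1 )*5^2 * 23^( - 1) = 50/69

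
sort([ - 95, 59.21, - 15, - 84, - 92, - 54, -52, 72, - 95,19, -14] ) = [ - 95, - 95, - 92, - 84, - 54, - 52, - 15, - 14,19, 59.21,72 ] 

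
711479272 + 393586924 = 1105066196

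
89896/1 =89896  =  89896.00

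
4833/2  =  2416 +1/2 = 2416.50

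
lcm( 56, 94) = 2632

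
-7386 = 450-7836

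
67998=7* 9714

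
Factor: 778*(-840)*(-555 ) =362703600 = 2^4*3^2*5^2*7^1*37^1*389^1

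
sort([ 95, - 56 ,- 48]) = [ - 56,-48,95 ] 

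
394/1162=197/581 = 0.34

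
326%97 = 35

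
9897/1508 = 9897/1508 = 6.56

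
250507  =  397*631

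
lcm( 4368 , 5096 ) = 30576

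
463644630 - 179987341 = 283657289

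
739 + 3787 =4526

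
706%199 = 109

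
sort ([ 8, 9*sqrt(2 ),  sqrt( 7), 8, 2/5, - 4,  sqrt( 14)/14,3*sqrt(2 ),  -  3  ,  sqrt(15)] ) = [-4 , - 3, sqrt( 14)/14,2/5, sqrt(7), sqrt( 15), 3*sqrt(2), 8,8,9*sqrt (2)]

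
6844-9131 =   -  2287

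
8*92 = 736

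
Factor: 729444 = 2^2 * 3^1 * 89^1*683^1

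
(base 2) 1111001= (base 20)61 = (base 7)232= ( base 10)121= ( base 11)100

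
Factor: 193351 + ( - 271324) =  - 3^1*7^1*47^1*79^1 = - 77973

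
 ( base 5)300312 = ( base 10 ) 9457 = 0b10010011110001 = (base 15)2C07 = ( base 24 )GA1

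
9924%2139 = 1368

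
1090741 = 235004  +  855737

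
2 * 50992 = 101984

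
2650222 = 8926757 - 6276535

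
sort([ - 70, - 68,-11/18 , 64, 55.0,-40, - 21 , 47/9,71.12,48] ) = [ -70, - 68,  -  40 , - 21, - 11/18, 47/9, 48,55.0,64,71.12]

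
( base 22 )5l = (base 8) 203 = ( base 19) 6h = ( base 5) 1011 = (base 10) 131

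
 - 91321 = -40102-51219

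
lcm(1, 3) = 3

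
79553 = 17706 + 61847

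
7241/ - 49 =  -148 + 11/49 = - 147.78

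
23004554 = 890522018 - 867517464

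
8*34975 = 279800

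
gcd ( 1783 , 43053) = 1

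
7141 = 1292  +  5849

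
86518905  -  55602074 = 30916831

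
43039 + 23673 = 66712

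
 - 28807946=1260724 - 30068670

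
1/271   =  1/271 = 0.00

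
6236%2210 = 1816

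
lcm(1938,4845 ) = 9690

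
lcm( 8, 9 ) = 72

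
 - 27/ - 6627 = 9/2209 = 0.00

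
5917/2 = 5917/2=2958.50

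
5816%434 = 174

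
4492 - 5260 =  - 768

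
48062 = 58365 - 10303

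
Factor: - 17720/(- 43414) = 2^2*5^1*7^(- 2 ) = 20/49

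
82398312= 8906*9252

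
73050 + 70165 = 143215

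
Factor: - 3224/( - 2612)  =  806/653 =2^1* 13^1*31^1*653^(  -  1) 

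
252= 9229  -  8977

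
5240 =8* 655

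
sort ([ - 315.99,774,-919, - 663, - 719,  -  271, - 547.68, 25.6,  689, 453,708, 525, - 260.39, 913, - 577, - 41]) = [ - 919, - 719, - 663, - 577,-547.68, - 315.99,-271, - 260.39, - 41, 25.6, 453 , 525,689,708, 774, 913]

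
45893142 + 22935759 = 68828901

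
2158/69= 2158/69 = 31.28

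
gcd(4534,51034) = 2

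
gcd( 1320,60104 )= 88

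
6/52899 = 2/17633 = 0.00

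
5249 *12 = 62988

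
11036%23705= 11036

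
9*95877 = 862893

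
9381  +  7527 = 16908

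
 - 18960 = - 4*4740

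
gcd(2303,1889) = 1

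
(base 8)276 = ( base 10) 190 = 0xbe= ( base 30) 6a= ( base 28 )6m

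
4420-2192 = 2228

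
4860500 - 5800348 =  - 939848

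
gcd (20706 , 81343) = 1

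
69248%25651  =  17946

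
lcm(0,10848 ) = 0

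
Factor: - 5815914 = -2^1*3^1*13^1*173^1*431^1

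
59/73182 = 59/73182= 0.00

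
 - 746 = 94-840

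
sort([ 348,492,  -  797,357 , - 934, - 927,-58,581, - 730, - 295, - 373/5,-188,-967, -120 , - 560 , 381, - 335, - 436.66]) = [  -  967,-934 , - 927, - 797, - 730, - 560, - 436.66,- 335, - 295, -188,-120, - 373/5, - 58 , 348,357,  381, 492,581 ]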